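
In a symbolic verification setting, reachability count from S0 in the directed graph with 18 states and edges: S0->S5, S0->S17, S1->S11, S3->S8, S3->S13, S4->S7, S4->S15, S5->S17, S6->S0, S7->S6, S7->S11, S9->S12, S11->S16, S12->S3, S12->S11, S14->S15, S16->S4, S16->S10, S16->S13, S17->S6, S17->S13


BFS from S0:
  layer 0: {S0}
  layer 1: {S5, S17}
  layer 2: {S6, S13}
Reachable set: {S0, S5, S6, S13, S17}
Count = 5

5


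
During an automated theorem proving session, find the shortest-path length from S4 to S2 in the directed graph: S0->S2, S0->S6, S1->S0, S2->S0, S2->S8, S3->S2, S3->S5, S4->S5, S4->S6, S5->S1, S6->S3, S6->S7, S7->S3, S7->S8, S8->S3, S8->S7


BFS layer-by-layer from S4:
  dist 0: {S4}
  dist 1: {S5, S6}
  dist 2: {S1, S3, S7}
  dist 3: {S0, S2, S8}
  -> S2 reached at distance 3
Shortest path length = 3

3


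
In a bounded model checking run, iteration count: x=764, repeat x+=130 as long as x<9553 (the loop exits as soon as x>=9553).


Step 1: x goes from 764 toward 9553 by 130; the body runs while x<9553, so iterations = ceil((bound-start)/step)
Step 2: Distance=8789
Step 3: ceil(8789/130)=68

68


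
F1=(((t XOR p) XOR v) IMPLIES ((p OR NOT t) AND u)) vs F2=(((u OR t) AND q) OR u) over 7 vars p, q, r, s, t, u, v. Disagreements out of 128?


F1 = (((t XOR p) XOR v) IMPLIES ((p OR NOT t) AND u))
F2 = (((u OR t) AND q) OR u)
Evaluate both on each of 128 rows (bits = p,q,r,s,t,u,v):
  row 0 [0000000]: F1=1 F2=0 (differ) -> 1
  row 1 [0000001]: F1=0 F2=0 -> 0
  row 2 [0000010]: F1=1 F2=1 -> 0
  row 3 [0000011]: F1=1 F2=1 -> 0
  row 4 [0000100]: F1=0 F2=0 -> 0
  (every remaining row is evaluated the same way; all 128 results are listed next)
Full result column, 8 rows per line (p,q,r,s fixed per line; t,u,v runs 000..111 left to right):
  rows 0-7 [p,q,r,s=0000]: 10000110  (ones: 3)
  rows 8-15 [p,q,r,s=0001]: 10000110  (ones: 3)
  rows 16-23 [p,q,r,s=0010]: 10000110  (ones: 3)
  rows 24-31 [p,q,r,s=0011]: 10000110  (ones: 3)
  rows 32-39 [p,q,r,s=0100]: 10001010  (ones: 3)
  rows 40-47 [p,q,r,s=0101]: 10001010  (ones: 3)
  rows 48-55 [p,q,r,s=0110]: 10001010  (ones: 3)
  rows 56-63 [p,q,r,s=0111]: 10001010  (ones: 3)
  rows 64-71 [p,q,r,s=1000]: 01001000  (ones: 2)
  rows 72-79 [p,q,r,s=1001]: 01001000  (ones: 2)
  rows 80-87 [p,q,r,s=1010]: 01001000  (ones: 2)
  rows 88-95 [p,q,r,s=1011]: 01001000  (ones: 2)
  rows 96-103 [p,q,r,s=1100]: 01000100  (ones: 2)
  rows 104-111 [p,q,r,s=1101]: 01000100  (ones: 2)
  rows 112-119 [p,q,r,s=1110]: 01000100  (ones: 2)
  rows 120-127 [p,q,r,s=1111]: 01000100  (ones: 2)
Disagreements = 3+3+3+3+3+3+3+3+2+2+2+2+2+2+2+2 = 40

40


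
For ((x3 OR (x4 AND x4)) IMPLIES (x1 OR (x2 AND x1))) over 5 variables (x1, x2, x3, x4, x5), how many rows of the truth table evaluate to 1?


Formula: ((x3 OR (x4 AND x4)) IMPLIES (x1 OR (x2 AND x1))) over 5 vars (32 rows)
Evaluate each row (x1, x2, x3, x4, x5 as bits, MSB first):
  row 0 [00000]: ((0 OR (0 AND 0)) IMPLIES (0 OR (0 AND 0))) -> 1
  row 1 [00001]: ((0 OR (0 AND 0)) IMPLIES (0 OR (0 AND 0))) -> 1
  row 2 [00010]: ((0 OR (1 AND 1)) IMPLIES (0 OR (0 AND 0))) -> 0
  row 3 [00011]: ((0 OR (1 AND 1)) IMPLIES (0 OR (0 AND 0))) -> 0
  row 4 [00100]: ((1 OR (0 AND 0)) IMPLIES (0 OR (0 AND 0))) -> 0
  row 5 [00101]: ((1 OR (0 AND 0)) IMPLIES (0 OR (0 AND 0))) -> 0
  row 6 [00110]: ((1 OR (1 AND 1)) IMPLIES (0 OR (0 AND 0))) -> 0
  row 7 [00111]: ((1 OR (1 AND 1)) IMPLIES (0 OR (0 AND 0))) -> 0
  row 8 [01000]: ((0 OR (0 AND 0)) IMPLIES (0 OR (1 AND 0))) -> 1
  row 9 [01001]: ((0 OR (0 AND 0)) IMPLIES (0 OR (1 AND 0))) -> 1
  row 10 [01010]: ((0 OR (1 AND 1)) IMPLIES (0 OR (1 AND 0))) -> 0
  row 11 [01011]: ((0 OR (1 AND 1)) IMPLIES (0 OR (1 AND 0))) -> 0
  row 12 [01100]: ((1 OR (0 AND 0)) IMPLIES (0 OR (1 AND 0))) -> 0
  row 13 [01101]: ((1 OR (0 AND 0)) IMPLIES (0 OR (1 AND 0))) -> 0
  row 14 [01110]: ((1 OR (1 AND 1)) IMPLIES (0 OR (1 AND 0))) -> 0
  row 15 [01111]: ((1 OR (1 AND 1)) IMPLIES (0 OR (1 AND 0))) -> 0
  row 16 [10000]: ((0 OR (0 AND 0)) IMPLIES (1 OR (0 AND 1))) -> 1
  row 17 [10001]: ((0 OR (0 AND 0)) IMPLIES (1 OR (0 AND 1))) -> 1
  row 18 [10010]: ((0 OR (1 AND 1)) IMPLIES (1 OR (0 AND 1))) -> 1
  row 19 [10011]: ((0 OR (1 AND 1)) IMPLIES (1 OR (0 AND 1))) -> 1
  row 20 [10100]: ((1 OR (0 AND 0)) IMPLIES (1 OR (0 AND 1))) -> 1
  row 21 [10101]: ((1 OR (0 AND 0)) IMPLIES (1 OR (0 AND 1))) -> 1
  row 22 [10110]: ((1 OR (1 AND 1)) IMPLIES (1 OR (0 AND 1))) -> 1
  row 23 [10111]: ((1 OR (1 AND 1)) IMPLIES (1 OR (0 AND 1))) -> 1
  row 24 [11000]: ((0 OR (0 AND 0)) IMPLIES (1 OR (1 AND 1))) -> 1
  row 25 [11001]: ((0 OR (0 AND 0)) IMPLIES (1 OR (1 AND 1))) -> 1
  row 26 [11010]: ((0 OR (1 AND 1)) IMPLIES (1 OR (1 AND 1))) -> 1
  row 27 [11011]: ((0 OR (1 AND 1)) IMPLIES (1 OR (1 AND 1))) -> 1
  row 28 [11100]: ((1 OR (0 AND 0)) IMPLIES (1 OR (1 AND 1))) -> 1
  row 29 [11101]: ((1 OR (0 AND 0)) IMPLIES (1 OR (1 AND 1))) -> 1
  row 30 [11110]: ((1 OR (1 AND 1)) IMPLIES (1 OR (1 AND 1))) -> 1
  row 31 [11111]: ((1 OR (1 AND 1)) IMPLIES (1 OR (1 AND 1))) -> 1
Full result column, 8 rows per line (x1,x2 fixed per line; x3,x4,x5 runs 000..111 left to right):
  rows 0-7 [x1,x2=00]: 11000000  (ones: 2)
  rows 8-15 [x1,x2=01]: 11000000  (ones: 2)
  rows 16-23 [x1,x2=10]: 11111111  (ones: 8)
  rows 24-31 [x1,x2=11]: 11111111  (ones: 8)
Count of 1-rows = 2+2+8+8 = 20

20


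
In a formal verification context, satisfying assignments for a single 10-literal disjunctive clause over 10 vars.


Step 1: Total=2^10=1024
Step 2: Unsat when all 10 false: 2^0=1
Step 3: Sat=1024-1=1023

1023


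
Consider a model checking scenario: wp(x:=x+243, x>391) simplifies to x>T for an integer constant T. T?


Formula: wp(x:=E, P) = P[E/x] (substitute E for x in postcondition)
Step 1: Postcondition: x>391
Step 2: Substitute x+243 for x: x+243>391
Step 3: Solve for x: x > 391-243 = 148

148


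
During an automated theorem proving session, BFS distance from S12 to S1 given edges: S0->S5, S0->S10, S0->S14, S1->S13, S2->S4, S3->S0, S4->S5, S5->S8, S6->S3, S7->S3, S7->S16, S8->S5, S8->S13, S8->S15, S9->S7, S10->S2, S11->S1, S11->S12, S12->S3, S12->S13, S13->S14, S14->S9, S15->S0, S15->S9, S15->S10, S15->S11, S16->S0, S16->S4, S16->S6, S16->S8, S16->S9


BFS layer-by-layer from S12:
  dist 0: {S12}
  dist 1: {S3, S13}
  dist 2: {S0, S14}
  dist 3: {S5, S9, S10}
  dist 4: {S2, S7, S8}
  dist 5: {S4, S15, S16}
  dist 6: {S6, S11}
  dist 7: {S1}
  -> S1 reached at distance 7
Shortest path length = 7

7


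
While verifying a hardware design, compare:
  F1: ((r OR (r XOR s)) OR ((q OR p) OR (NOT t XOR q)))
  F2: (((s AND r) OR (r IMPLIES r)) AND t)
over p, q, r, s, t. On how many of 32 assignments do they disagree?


F1 = ((r OR (r XOR s)) OR ((q OR p) OR (NOT t XOR q)))
F2 = (((s AND r) OR (r IMPLIES r)) AND t)
Evaluate both on each of 32 rows (bits = p,q,r,s,t):
  row 0 [00000]: F1=1 F2=0 (differ) -> 1
  row 1 [00001]: F1=0 F2=1 (differ) -> 1
  row 2 [00010]: F1=1 F2=0 (differ) -> 1
  row 3 [00011]: F1=1 F2=1 -> 0
  row 4 [00100]: F1=1 F2=0 (differ) -> 1
  row 5 [00101]: F1=1 F2=1 -> 0
  row 6 [00110]: F1=1 F2=0 (differ) -> 1
  row 7 [00111]: F1=1 F2=1 -> 0
  row 8 [01000]: F1=1 F2=0 (differ) -> 1
  row 9 [01001]: F1=1 F2=1 -> 0
  row 10 [01010]: F1=1 F2=0 (differ) -> 1
  row 11 [01011]: F1=1 F2=1 -> 0
  row 12 [01100]: F1=1 F2=0 (differ) -> 1
  row 13 [01101]: F1=1 F2=1 -> 0
  row 14 [01110]: F1=1 F2=0 (differ) -> 1
  row 15 [01111]: F1=1 F2=1 -> 0
  row 16 [10000]: F1=1 F2=0 (differ) -> 1
  row 17 [10001]: F1=1 F2=1 -> 0
  row 18 [10010]: F1=1 F2=0 (differ) -> 1
  row 19 [10011]: F1=1 F2=1 -> 0
  row 20 [10100]: F1=1 F2=0 (differ) -> 1
  row 21 [10101]: F1=1 F2=1 -> 0
  row 22 [10110]: F1=1 F2=0 (differ) -> 1
  row 23 [10111]: F1=1 F2=1 -> 0
  row 24 [11000]: F1=1 F2=0 (differ) -> 1
  row 25 [11001]: F1=1 F2=1 -> 0
  row 26 [11010]: F1=1 F2=0 (differ) -> 1
  row 27 [11011]: F1=1 F2=1 -> 0
  row 28 [11100]: F1=1 F2=0 (differ) -> 1
  row 29 [11101]: F1=1 F2=1 -> 0
  row 30 [11110]: F1=1 F2=0 (differ) -> 1
  row 31 [11111]: F1=1 F2=1 -> 0
Full result column, 8 rows per line (p,q fixed per line; r,s,t runs 000..111 left to right):
  rows 0-7 [p,q=00]: 11101010  (ones: 5)
  rows 8-15 [p,q=01]: 10101010  (ones: 4)
  rows 16-23 [p,q=10]: 10101010  (ones: 4)
  rows 24-31 [p,q=11]: 10101010  (ones: 4)
Disagreements = 5+4+4+4 = 17

17


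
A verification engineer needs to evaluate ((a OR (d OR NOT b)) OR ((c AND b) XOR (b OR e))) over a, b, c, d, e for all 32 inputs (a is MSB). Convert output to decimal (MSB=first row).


Formula: ((a OR (d OR NOT b)) OR ((c AND b) XOR (b OR e))) over a, b, c, d, e (32 rows)
Evaluate each row (bits = a,b,c,d,e, MSB first):
  row 0 [00000]: ((0 OR (0 OR NOT 0)) OR ((0 AND 0) XOR (0 OR 0))) -> 1
  row 1 [00001]: ((0 OR (0 OR NOT 0)) OR ((0 AND 0) XOR (0 OR 1))) -> 1
  row 2 [00010]: ((0 OR (1 OR NOT 0)) OR ((0 AND 0) XOR (0 OR 0))) -> 1
  row 3 [00011]: ((0 OR (1 OR NOT 0)) OR ((0 AND 0) XOR (0 OR 1))) -> 1
  row 4 [00100]: ((0 OR (0 OR NOT 0)) OR ((1 AND 0) XOR (0 OR 0))) -> 1
  row 5 [00101]: ((0 OR (0 OR NOT 0)) OR ((1 AND 0) XOR (0 OR 1))) -> 1
  row 6 [00110]: ((0 OR (1 OR NOT 0)) OR ((1 AND 0) XOR (0 OR 0))) -> 1
  row 7 [00111]: ((0 OR (1 OR NOT 0)) OR ((1 AND 0) XOR (0 OR 1))) -> 1
  row 8 [01000]: ((0 OR (0 OR NOT 1)) OR ((0 AND 1) XOR (1 OR 0))) -> 1
  row 9 [01001]: ((0 OR (0 OR NOT 1)) OR ((0 AND 1) XOR (1 OR 1))) -> 1
  row 10 [01010]: ((0 OR (1 OR NOT 1)) OR ((0 AND 1) XOR (1 OR 0))) -> 1
  row 11 [01011]: ((0 OR (1 OR NOT 1)) OR ((0 AND 1) XOR (1 OR 1))) -> 1
  row 12 [01100]: ((0 OR (0 OR NOT 1)) OR ((1 AND 1) XOR (1 OR 0))) -> 0
  row 13 [01101]: ((0 OR (0 OR NOT 1)) OR ((1 AND 1) XOR (1 OR 1))) -> 0
  row 14 [01110]: ((0 OR (1 OR NOT 1)) OR ((1 AND 1) XOR (1 OR 0))) -> 1
  row 15 [01111]: ((0 OR (1 OR NOT 1)) OR ((1 AND 1) XOR (1 OR 1))) -> 1
  row 16 [10000]: ((1 OR (0 OR NOT 0)) OR ((0 AND 0) XOR (0 OR 0))) -> 1
  row 17 [10001]: ((1 OR (0 OR NOT 0)) OR ((0 AND 0) XOR (0 OR 1))) -> 1
  row 18 [10010]: ((1 OR (1 OR NOT 0)) OR ((0 AND 0) XOR (0 OR 0))) -> 1
  row 19 [10011]: ((1 OR (1 OR NOT 0)) OR ((0 AND 0) XOR (0 OR 1))) -> 1
  row 20 [10100]: ((1 OR (0 OR NOT 0)) OR ((1 AND 0) XOR (0 OR 0))) -> 1
  row 21 [10101]: ((1 OR (0 OR NOT 0)) OR ((1 AND 0) XOR (0 OR 1))) -> 1
  row 22 [10110]: ((1 OR (1 OR NOT 0)) OR ((1 AND 0) XOR (0 OR 0))) -> 1
  row 23 [10111]: ((1 OR (1 OR NOT 0)) OR ((1 AND 0) XOR (0 OR 1))) -> 1
  row 24 [11000]: ((1 OR (0 OR NOT 1)) OR ((0 AND 1) XOR (1 OR 0))) -> 1
  row 25 [11001]: ((1 OR (0 OR NOT 1)) OR ((0 AND 1) XOR (1 OR 1))) -> 1
  row 26 [11010]: ((1 OR (1 OR NOT 1)) OR ((0 AND 1) XOR (1 OR 0))) -> 1
  row 27 [11011]: ((1 OR (1 OR NOT 1)) OR ((0 AND 1) XOR (1 OR 1))) -> 1
  row 28 [11100]: ((1 OR (0 OR NOT 1)) OR ((1 AND 1) XOR (1 OR 0))) -> 1
  row 29 [11101]: ((1 OR (0 OR NOT 1)) OR ((1 AND 1) XOR (1 OR 1))) -> 1
  row 30 [11110]: ((1 OR (1 OR NOT 1)) OR ((1 AND 1) XOR (1 OR 0))) -> 1
  row 31 [11111]: ((1 OR (1 OR NOT 1)) OR ((1 AND 1) XOR (1 OR 1))) -> 1
Full result column, 4 rows per line (a,b,c fixed per line; d,e runs 00..11 left to right):
  rows 0-3 [a,b,c=000]: 1111  = hex F
  rows 4-7 [a,b,c=001]: 1111  = hex F
  rows 8-11 [a,b,c=010]: 1111  = hex F
  rows 12-15 [a,b,c=011]: 0011  = hex 3
  rows 16-19 [a,b,c=100]: 1111  = hex F
  rows 20-23 [a,b,c=101]: 1111  = hex F
  rows 24-27 [a,b,c=110]: 1111  = hex F
  rows 28-31 [a,b,c=111]: 1111  = hex F
Output column (row 0 .. row 31) = 11111111111100111111111111111111
Output column grouped in 4s = 1111 1111 1111 0011 1111 1111 1111 1111 = 0xFFF3FFFF
Convert to decimal digit by digit (value = value*16 + digit):
  F -> 15
  15*16 + 15 (F) = 255
  255*16 + 15 (F) = 4095
  4095*16 + 3 = 65523
  65523*16 + 15 (F) = 1048383
  1048383*16 + 15 (F) = 16774143
  16774143*16 + 15 (F) = 268386303
  268386303*16 + 15 (F) = 4294180863
Decimal = 4294180863

4294180863


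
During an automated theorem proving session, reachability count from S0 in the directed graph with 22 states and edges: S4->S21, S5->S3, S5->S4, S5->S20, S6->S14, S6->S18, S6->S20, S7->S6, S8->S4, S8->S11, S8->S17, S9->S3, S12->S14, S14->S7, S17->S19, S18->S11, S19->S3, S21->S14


BFS from S0:
  layer 0: {S0}
Reachable set: {S0}
Count = 1

1


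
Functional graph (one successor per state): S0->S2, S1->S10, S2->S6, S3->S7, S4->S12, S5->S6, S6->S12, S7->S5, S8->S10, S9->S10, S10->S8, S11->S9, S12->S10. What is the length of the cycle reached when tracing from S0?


Trace from S0 until a state repeats:
  S0 -> S2 -> S6 -> S12 -> S10 -> S8 -> S10
S10 first seen at step 4, revisited at step 6.
Cycle length = 6 - 4 = 2

2


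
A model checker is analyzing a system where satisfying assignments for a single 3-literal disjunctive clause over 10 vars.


Step 1: Total=2^10=1024
Step 2: Unsat when all 3 false: 2^7=128
Step 3: Sat=1024-128=896

896


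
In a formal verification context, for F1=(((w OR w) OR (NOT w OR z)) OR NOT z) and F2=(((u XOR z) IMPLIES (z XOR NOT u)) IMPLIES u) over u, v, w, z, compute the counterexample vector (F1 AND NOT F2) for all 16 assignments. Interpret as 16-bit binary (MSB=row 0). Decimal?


F1 = (((w OR w) OR (NOT w OR z)) OR NOT z)
F2 = (((u XOR z) IMPLIES (z XOR NOT u)) IMPLIES u)
Counterexample to F1=>F2 is where F1=1 and F2=0.
Evaluate each row (bits = u,v,w,z, MSB first):
  row 0 [0000]: F1=1 F2=0 -> F1&~F2 -> 1
  row 1 [0001]: F1=1 F2=1 -> F1&~F2 -> 0
  row 2 [0010]: F1=1 F2=0 -> F1&~F2 -> 1
  row 3 [0011]: F1=1 F2=1 -> F1&~F2 -> 0
  row 4 [0100]: F1=1 F2=0 -> F1&~F2 -> 1
  row 5 [0101]: F1=1 F2=1 -> F1&~F2 -> 0
  row 6 [0110]: F1=1 F2=0 -> F1&~F2 -> 1
  row 7 [0111]: F1=1 F2=1 -> F1&~F2 -> 0
  row 8 [1000]: F1=1 F2=1 -> F1&~F2 -> 0
  row 9 [1001]: F1=1 F2=1 -> F1&~F2 -> 0
  row 10 [1010]: F1=1 F2=1 -> F1&~F2 -> 0
  row 11 [1011]: F1=1 F2=1 -> F1&~F2 -> 0
  row 12 [1100]: F1=1 F2=1 -> F1&~F2 -> 0
  row 13 [1101]: F1=1 F2=1 -> F1&~F2 -> 0
  row 14 [1110]: F1=1 F2=1 -> F1&~F2 -> 0
  row 15 [1111]: F1=1 F2=1 -> F1&~F2 -> 0
Full result column, 4 rows per line (u,v fixed per line; w,z runs 00..11 left to right):
  rows 0-3 [u,v=00]: 1010  = hex A
  rows 4-7 [u,v=01]: 1010  = hex A
  rows 8-11 [u,v=10]: 0000  = hex 0
  rows 12-15 [u,v=11]: 0000  = hex 0
Counterexample vector (row 0 .. row 15) = 1010101000000000
Output column grouped in 4s = 1010 1010 0000 0000 = 0xAA00
Convert to decimal digit by digit (value = value*16 + digit):
  A -> 10
  10*16 + 10 (A) = 170
  170*16 + 0 = 2720
  2720*16 + 0 = 43520
Decimal = 43520

43520


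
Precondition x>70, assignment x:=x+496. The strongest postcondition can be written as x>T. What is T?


Formula: sp(P, x:=E) = exists old_x. (x = E[old_x/x]) AND P[old_x/x] (old_x is the value of x before the assignment; eliminate old_x by solving x = E[old_x/x] for old_x)
Step 1: Precondition P: x>70, i.e. old_x > 70
Step 2: Assignment gives x = old_x + 496, so old_x = x - 496
Step 3: Substitute into P: x - 496 > 70
Step 4: Simplify: x > 70+496 = 566

566


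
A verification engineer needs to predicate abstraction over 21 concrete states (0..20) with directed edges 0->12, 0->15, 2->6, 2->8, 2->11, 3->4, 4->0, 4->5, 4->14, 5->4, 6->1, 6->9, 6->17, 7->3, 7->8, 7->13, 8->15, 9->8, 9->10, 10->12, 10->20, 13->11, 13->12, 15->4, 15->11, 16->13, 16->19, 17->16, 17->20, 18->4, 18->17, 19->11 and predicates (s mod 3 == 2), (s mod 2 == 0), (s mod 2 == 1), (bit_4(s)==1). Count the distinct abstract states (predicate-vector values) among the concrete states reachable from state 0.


BFS from 0:
Concrete reachable: {0, 4, 5, 11, 12, 14, 15}
Abstract via predicates (s mod 3 == 2), (s mod 2 == 0), (s mod 2 == 1), (bit_4(s)==1):
  (0,0,1,0) <- {15}
  (0,1,0,0) <- {0, 4, 12}
  (1,0,1,0) <- {5, 11}
  (1,1,0,0) <- {14}
Distinct abstract states = 4

4


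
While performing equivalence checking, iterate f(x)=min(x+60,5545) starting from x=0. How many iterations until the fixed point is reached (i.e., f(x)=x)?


Step 1: x=0, cap=5545, increment=60
Step 2: x grows by 60 each step until capped at 5545; fixed point is x=5545
Step 3: iterations = ceil(5545/60) = 93

93


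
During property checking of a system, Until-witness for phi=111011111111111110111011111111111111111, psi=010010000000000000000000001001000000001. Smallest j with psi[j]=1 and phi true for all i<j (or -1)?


(phi U psi) at 0: need smallest j with psi[j]=1 and phi[i]=1 for all i in [0,j).
Scan from step 0:
  step 0: phi=1, psi=0 -> continue
  step 1: psi=1 and phi held for [0,1) -> witness found
Witness step = 1

1


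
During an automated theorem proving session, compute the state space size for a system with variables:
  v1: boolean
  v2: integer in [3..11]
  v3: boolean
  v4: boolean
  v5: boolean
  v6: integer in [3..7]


State space = product of domain sizes of all variables.
Domain sizes:
  v1 (boolean): 2
  v2 (integer in [3..11]): 9
  v3 (boolean): 2
  v4 (boolean): 2
  v5 (boolean): 2
  v6 (integer in [3..7]): 5
Product = 2 * 9 * 2 * 2 * 2 * 5 = 720

720


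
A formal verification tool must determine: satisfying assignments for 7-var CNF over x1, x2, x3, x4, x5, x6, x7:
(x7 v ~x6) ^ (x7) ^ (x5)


CNF with 3 clauses over 7 vars (128 assignments).
An assignment satisfies CNF iff every clause has >=1 true literal.
Check each row (bits = x1,x2,x3,x4,x5,x6,x7; clause T/F shown):
  row 0 [0000000]: clauses=TFF -> 0
  row 1 [0000001]: clauses=TTF -> 0
  row 2 [0000010]: clauses=FFF -> 0
  row 3 [0000011]: clauses=TTF -> 0
  row 4 [0000100]: clauses=TFT -> 0
  (every remaining row is evaluated the same way; all 128 results are listed next)
Full result column, 8 rows per line (x1,x2,x3,x4 fixed per line; x5,x6,x7 runs 000..111 left to right):
  rows 0-7 [x1,x2,x3,x4=0000]: 00000101  (ones: 2)
  rows 8-15 [x1,x2,x3,x4=0001]: 00000101  (ones: 2)
  rows 16-23 [x1,x2,x3,x4=0010]: 00000101  (ones: 2)
  rows 24-31 [x1,x2,x3,x4=0011]: 00000101  (ones: 2)
  rows 32-39 [x1,x2,x3,x4=0100]: 00000101  (ones: 2)
  rows 40-47 [x1,x2,x3,x4=0101]: 00000101  (ones: 2)
  rows 48-55 [x1,x2,x3,x4=0110]: 00000101  (ones: 2)
  rows 56-63 [x1,x2,x3,x4=0111]: 00000101  (ones: 2)
  rows 64-71 [x1,x2,x3,x4=1000]: 00000101  (ones: 2)
  rows 72-79 [x1,x2,x3,x4=1001]: 00000101  (ones: 2)
  rows 80-87 [x1,x2,x3,x4=1010]: 00000101  (ones: 2)
  rows 88-95 [x1,x2,x3,x4=1011]: 00000101  (ones: 2)
  rows 96-103 [x1,x2,x3,x4=1100]: 00000101  (ones: 2)
  rows 104-111 [x1,x2,x3,x4=1101]: 00000101  (ones: 2)
  rows 112-119 [x1,x2,x3,x4=1110]: 00000101  (ones: 2)
  rows 120-127 [x1,x2,x3,x4=1111]: 00000101  (ones: 2)
Satisfying assignments = 2+2+2+2+2+2+2+2+2+2+2+2+2+2+2+2 = 32

32


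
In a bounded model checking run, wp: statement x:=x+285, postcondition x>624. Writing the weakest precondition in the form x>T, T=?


Formula: wp(x:=E, P) = P[E/x] (substitute E for x in postcondition)
Step 1: Postcondition: x>624
Step 2: Substitute x+285 for x: x+285>624
Step 3: Solve for x: x > 624-285 = 339

339


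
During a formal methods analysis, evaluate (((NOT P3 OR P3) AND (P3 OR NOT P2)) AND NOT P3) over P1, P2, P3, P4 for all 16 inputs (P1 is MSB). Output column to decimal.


Formula: (((NOT P3 OR P3) AND (P3 OR NOT P2)) AND NOT P3) over P1, P2, P3, P4 (16 rows)
Evaluate each row (bits = P1,P2,P3,P4, MSB first):
  row 0 [0000]: (((NOT 0 OR 0) AND (0 OR NOT 0)) AND NOT 0) -> 1
  row 1 [0001]: (((NOT 0 OR 0) AND (0 OR NOT 0)) AND NOT 0) -> 1
  row 2 [0010]: (((NOT 1 OR 1) AND (1 OR NOT 0)) AND NOT 1) -> 0
  row 3 [0011]: (((NOT 1 OR 1) AND (1 OR NOT 0)) AND NOT 1) -> 0
  row 4 [0100]: (((NOT 0 OR 0) AND (0 OR NOT 1)) AND NOT 0) -> 0
  row 5 [0101]: (((NOT 0 OR 0) AND (0 OR NOT 1)) AND NOT 0) -> 0
  row 6 [0110]: (((NOT 1 OR 1) AND (1 OR NOT 1)) AND NOT 1) -> 0
  row 7 [0111]: (((NOT 1 OR 1) AND (1 OR NOT 1)) AND NOT 1) -> 0
  row 8 [1000]: (((NOT 0 OR 0) AND (0 OR NOT 0)) AND NOT 0) -> 1
  row 9 [1001]: (((NOT 0 OR 0) AND (0 OR NOT 0)) AND NOT 0) -> 1
  row 10 [1010]: (((NOT 1 OR 1) AND (1 OR NOT 0)) AND NOT 1) -> 0
  row 11 [1011]: (((NOT 1 OR 1) AND (1 OR NOT 0)) AND NOT 1) -> 0
  row 12 [1100]: (((NOT 0 OR 0) AND (0 OR NOT 1)) AND NOT 0) -> 0
  row 13 [1101]: (((NOT 0 OR 0) AND (0 OR NOT 1)) AND NOT 0) -> 0
  row 14 [1110]: (((NOT 1 OR 1) AND (1 OR NOT 1)) AND NOT 1) -> 0
  row 15 [1111]: (((NOT 1 OR 1) AND (1 OR NOT 1)) AND NOT 1) -> 0
Full result column, 4 rows per line (P1,P2 fixed per line; P3,P4 runs 00..11 left to right):
  rows 0-3 [P1,P2=00]: 1100  = hex C
  rows 4-7 [P1,P2=01]: 0000  = hex 0
  rows 8-11 [P1,P2=10]: 1100  = hex C
  rows 12-15 [P1,P2=11]: 0000  = hex 0
Output column (row 0 .. row 15) = 1100000011000000
Output column grouped in 4s = 1100 0000 1100 0000 = 0xC0C0
Convert to decimal digit by digit (value = value*16 + digit):
  C -> 12
  12*16 + 0 = 192
  192*16 + 12 (C) = 3084
  3084*16 + 0 = 49344
Decimal = 49344

49344


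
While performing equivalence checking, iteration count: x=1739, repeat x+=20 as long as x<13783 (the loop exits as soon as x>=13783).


Step 1: x goes from 1739 toward 13783 by 20; the body runs while x<13783, so iterations = ceil((bound-start)/step)
Step 2: Distance=12044
Step 3: ceil(12044/20)=603

603


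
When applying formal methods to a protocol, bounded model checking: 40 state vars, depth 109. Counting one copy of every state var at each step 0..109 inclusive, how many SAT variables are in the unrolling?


BMC unrolls to depth k, creating one copy of each state var for steps 0..k.
Step count = 109 + 1 = 110 (steps 0 through 109)
Vars per step = 40
Total = 40 * 110 = 4400

4400


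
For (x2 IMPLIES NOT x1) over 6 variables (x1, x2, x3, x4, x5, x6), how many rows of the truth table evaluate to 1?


Formula: (x2 IMPLIES NOT x1) over 6 vars (64 rows)
Evaluate each row (x1, x2, x3, x4, x5, x6 as bits, MSB first):
  row 0 [000000]: (0 IMPLIES NOT 0) -> 1
  row 1 [000001]: (0 IMPLIES NOT 0) -> 1
  row 2 [000010]: (0 IMPLIES NOT 0) -> 1
  row 3 [000011]: (0 IMPLIES NOT 0) -> 1
  row 4 [000100]: (0 IMPLIES NOT 0) -> 1
  (every remaining row is evaluated the same way; all 64 results are listed next)
Full result column, 8 rows per line (x1,x2,x3 fixed per line; x4,x5,x6 runs 000..111 left to right):
  rows 0-7 [x1,x2,x3=000]: 11111111  (ones: 8)
  rows 8-15 [x1,x2,x3=001]: 11111111  (ones: 8)
  rows 16-23 [x1,x2,x3=010]: 11111111  (ones: 8)
  rows 24-31 [x1,x2,x3=011]: 11111111  (ones: 8)
  rows 32-39 [x1,x2,x3=100]: 11111111  (ones: 8)
  rows 40-47 [x1,x2,x3=101]: 11111111  (ones: 8)
  rows 48-55 [x1,x2,x3=110]: 00000000  (ones: 0)
  rows 56-63 [x1,x2,x3=111]: 00000000  (ones: 0)
Count of 1-rows = 8+8+8+8+8+8+0+0 = 48

48


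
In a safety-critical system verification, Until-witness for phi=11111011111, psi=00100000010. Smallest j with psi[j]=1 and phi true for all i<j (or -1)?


(phi U psi) at 0: need smallest j with psi[j]=1 and phi[i]=1 for all i in [0,j).
Scan from step 0:
  step 0: phi=1, psi=0 -> continue
  step 1: phi=1, psi=0 -> continue
  step 2: psi=1 and phi held for [0,2) -> witness found
Witness step = 2

2


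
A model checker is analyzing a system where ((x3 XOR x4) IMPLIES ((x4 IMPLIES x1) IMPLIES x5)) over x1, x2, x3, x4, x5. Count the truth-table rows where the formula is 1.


Formula: ((x3 XOR x4) IMPLIES ((x4 IMPLIES x1) IMPLIES x5)) over 5 vars (32 rows)
Evaluate each row (x1, x2, x3, x4, x5 as bits, MSB first):
  row 0 [00000]: ((0 XOR 0) IMPLIES ((0 IMPLIES 0) IMPLIES 0)) -> 1
  row 1 [00001]: ((0 XOR 0) IMPLIES ((0 IMPLIES 0) IMPLIES 1)) -> 1
  row 2 [00010]: ((0 XOR 1) IMPLIES ((1 IMPLIES 0) IMPLIES 0)) -> 1
  row 3 [00011]: ((0 XOR 1) IMPLIES ((1 IMPLIES 0) IMPLIES 1)) -> 1
  row 4 [00100]: ((1 XOR 0) IMPLIES ((0 IMPLIES 0) IMPLIES 0)) -> 0
  row 5 [00101]: ((1 XOR 0) IMPLIES ((0 IMPLIES 0) IMPLIES 1)) -> 1
  row 6 [00110]: ((1 XOR 1) IMPLIES ((1 IMPLIES 0) IMPLIES 0)) -> 1
  row 7 [00111]: ((1 XOR 1) IMPLIES ((1 IMPLIES 0) IMPLIES 1)) -> 1
  row 8 [01000]: ((0 XOR 0) IMPLIES ((0 IMPLIES 0) IMPLIES 0)) -> 1
  row 9 [01001]: ((0 XOR 0) IMPLIES ((0 IMPLIES 0) IMPLIES 1)) -> 1
  row 10 [01010]: ((0 XOR 1) IMPLIES ((1 IMPLIES 0) IMPLIES 0)) -> 1
  row 11 [01011]: ((0 XOR 1) IMPLIES ((1 IMPLIES 0) IMPLIES 1)) -> 1
  row 12 [01100]: ((1 XOR 0) IMPLIES ((0 IMPLIES 0) IMPLIES 0)) -> 0
  row 13 [01101]: ((1 XOR 0) IMPLIES ((0 IMPLIES 0) IMPLIES 1)) -> 1
  row 14 [01110]: ((1 XOR 1) IMPLIES ((1 IMPLIES 0) IMPLIES 0)) -> 1
  row 15 [01111]: ((1 XOR 1) IMPLIES ((1 IMPLIES 0) IMPLIES 1)) -> 1
  row 16 [10000]: ((0 XOR 0) IMPLIES ((0 IMPLIES 1) IMPLIES 0)) -> 1
  row 17 [10001]: ((0 XOR 0) IMPLIES ((0 IMPLIES 1) IMPLIES 1)) -> 1
  row 18 [10010]: ((0 XOR 1) IMPLIES ((1 IMPLIES 1) IMPLIES 0)) -> 0
  row 19 [10011]: ((0 XOR 1) IMPLIES ((1 IMPLIES 1) IMPLIES 1)) -> 1
  row 20 [10100]: ((1 XOR 0) IMPLIES ((0 IMPLIES 1) IMPLIES 0)) -> 0
  row 21 [10101]: ((1 XOR 0) IMPLIES ((0 IMPLIES 1) IMPLIES 1)) -> 1
  row 22 [10110]: ((1 XOR 1) IMPLIES ((1 IMPLIES 1) IMPLIES 0)) -> 1
  row 23 [10111]: ((1 XOR 1) IMPLIES ((1 IMPLIES 1) IMPLIES 1)) -> 1
  row 24 [11000]: ((0 XOR 0) IMPLIES ((0 IMPLIES 1) IMPLIES 0)) -> 1
  row 25 [11001]: ((0 XOR 0) IMPLIES ((0 IMPLIES 1) IMPLIES 1)) -> 1
  row 26 [11010]: ((0 XOR 1) IMPLIES ((1 IMPLIES 1) IMPLIES 0)) -> 0
  row 27 [11011]: ((0 XOR 1) IMPLIES ((1 IMPLIES 1) IMPLIES 1)) -> 1
  row 28 [11100]: ((1 XOR 0) IMPLIES ((0 IMPLIES 1) IMPLIES 0)) -> 0
  row 29 [11101]: ((1 XOR 0) IMPLIES ((0 IMPLIES 1) IMPLIES 1)) -> 1
  row 30 [11110]: ((1 XOR 1) IMPLIES ((1 IMPLIES 1) IMPLIES 0)) -> 1
  row 31 [11111]: ((1 XOR 1) IMPLIES ((1 IMPLIES 1) IMPLIES 1)) -> 1
Full result column, 8 rows per line (x1,x2 fixed per line; x3,x4,x5 runs 000..111 left to right):
  rows 0-7 [x1,x2=00]: 11110111  (ones: 7)
  rows 8-15 [x1,x2=01]: 11110111  (ones: 7)
  rows 16-23 [x1,x2=10]: 11010111  (ones: 6)
  rows 24-31 [x1,x2=11]: 11010111  (ones: 6)
Count of 1-rows = 7+7+6+6 = 26

26


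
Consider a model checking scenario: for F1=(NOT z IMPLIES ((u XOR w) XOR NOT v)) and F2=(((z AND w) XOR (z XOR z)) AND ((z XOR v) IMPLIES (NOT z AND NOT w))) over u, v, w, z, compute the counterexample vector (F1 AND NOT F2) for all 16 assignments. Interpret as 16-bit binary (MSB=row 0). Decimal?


F1 = (NOT z IMPLIES ((u XOR w) XOR NOT v))
F2 = (((z AND w) XOR (z XOR z)) AND ((z XOR v) IMPLIES (NOT z AND NOT w)))
Counterexample to F1=>F2 is where F1=1 and F2=0.
Evaluate each row (bits = u,v,w,z, MSB first):
  row 0 [0000]: F1=1 F2=0 -> F1&~F2 -> 1
  row 1 [0001]: F1=1 F2=0 -> F1&~F2 -> 1
  row 2 [0010]: F1=0 F2=0 -> F1&~F2 -> 0
  row 3 [0011]: F1=1 F2=0 -> F1&~F2 -> 1
  row 4 [0100]: F1=0 F2=0 -> F1&~F2 -> 0
  row 5 [0101]: F1=1 F2=0 -> F1&~F2 -> 1
  row 6 [0110]: F1=1 F2=0 -> F1&~F2 -> 1
  row 7 [0111]: F1=1 F2=1 -> F1&~F2 -> 0
  row 8 [1000]: F1=0 F2=0 -> F1&~F2 -> 0
  row 9 [1001]: F1=1 F2=0 -> F1&~F2 -> 1
  row 10 [1010]: F1=1 F2=0 -> F1&~F2 -> 1
  row 11 [1011]: F1=1 F2=0 -> F1&~F2 -> 1
  row 12 [1100]: F1=1 F2=0 -> F1&~F2 -> 1
  row 13 [1101]: F1=1 F2=0 -> F1&~F2 -> 1
  row 14 [1110]: F1=0 F2=0 -> F1&~F2 -> 0
  row 15 [1111]: F1=1 F2=1 -> F1&~F2 -> 0
Full result column, 4 rows per line (u,v fixed per line; w,z runs 00..11 left to right):
  rows 0-3 [u,v=00]: 1101  = hex D
  rows 4-7 [u,v=01]: 0110  = hex 6
  rows 8-11 [u,v=10]: 0111  = hex 7
  rows 12-15 [u,v=11]: 1100  = hex C
Counterexample vector (row 0 .. row 15) = 1101011001111100
Output column grouped in 4s = 1101 0110 0111 1100 = 0xD67C
Convert to decimal digit by digit (value = value*16 + digit):
  D -> 13
  13*16 + 6 = 214
  214*16 + 7 = 3431
  3431*16 + 12 (C) = 54908
Decimal = 54908

54908


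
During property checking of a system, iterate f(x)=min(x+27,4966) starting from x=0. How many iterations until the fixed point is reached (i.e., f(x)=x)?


Step 1: x=0, cap=4966, increment=27
Step 2: x grows by 27 each step until capped at 4966; fixed point is x=4966
Step 3: iterations = ceil(4966/27) = 184

184


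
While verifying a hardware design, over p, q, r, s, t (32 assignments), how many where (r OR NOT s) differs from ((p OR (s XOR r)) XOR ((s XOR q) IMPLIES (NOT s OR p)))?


F1 = (r OR NOT s)
F2 = ((p OR (s XOR r)) XOR ((s XOR q) IMPLIES (NOT s OR p)))
Evaluate both on each of 32 rows (bits = p,q,r,s,t):
  row 0 [00000]: F1=1 F2=1 -> 0
  row 1 [00001]: F1=1 F2=1 -> 0
  row 2 [00010]: F1=0 F2=1 (differ) -> 1
  row 3 [00011]: F1=0 F2=1 (differ) -> 1
  row 4 [00100]: F1=1 F2=0 (differ) -> 1
  row 5 [00101]: F1=1 F2=0 (differ) -> 1
  row 6 [00110]: F1=1 F2=0 (differ) -> 1
  row 7 [00111]: F1=1 F2=0 (differ) -> 1
  row 8 [01000]: F1=1 F2=1 -> 0
  row 9 [01001]: F1=1 F2=1 -> 0
  row 10 [01010]: F1=0 F2=0 -> 0
  row 11 [01011]: F1=0 F2=0 -> 0
  row 12 [01100]: F1=1 F2=0 (differ) -> 1
  row 13 [01101]: F1=1 F2=0 (differ) -> 1
  row 14 [01110]: F1=1 F2=1 -> 0
  row 15 [01111]: F1=1 F2=1 -> 0
  row 16 [10000]: F1=1 F2=0 (differ) -> 1
  row 17 [10001]: F1=1 F2=0 (differ) -> 1
  row 18 [10010]: F1=0 F2=0 -> 0
  row 19 [10011]: F1=0 F2=0 -> 0
  row 20 [10100]: F1=1 F2=0 (differ) -> 1
  row 21 [10101]: F1=1 F2=0 (differ) -> 1
  row 22 [10110]: F1=1 F2=0 (differ) -> 1
  row 23 [10111]: F1=1 F2=0 (differ) -> 1
  row 24 [11000]: F1=1 F2=0 (differ) -> 1
  row 25 [11001]: F1=1 F2=0 (differ) -> 1
  row 26 [11010]: F1=0 F2=0 -> 0
  row 27 [11011]: F1=0 F2=0 -> 0
  row 28 [11100]: F1=1 F2=0 (differ) -> 1
  row 29 [11101]: F1=1 F2=0 (differ) -> 1
  row 30 [11110]: F1=1 F2=0 (differ) -> 1
  row 31 [11111]: F1=1 F2=0 (differ) -> 1
Full result column, 8 rows per line (p,q fixed per line; r,s,t runs 000..111 left to right):
  rows 0-7 [p,q=00]: 00111111  (ones: 6)
  rows 8-15 [p,q=01]: 00001100  (ones: 2)
  rows 16-23 [p,q=10]: 11001111  (ones: 6)
  rows 24-31 [p,q=11]: 11001111  (ones: 6)
Disagreements = 6+2+6+6 = 20

20


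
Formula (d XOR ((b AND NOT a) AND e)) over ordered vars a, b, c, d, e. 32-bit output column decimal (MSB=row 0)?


Formula: (d XOR ((b AND NOT a) AND e)) over a, b, c, d, e (32 rows)
Evaluate each row (bits = a,b,c,d,e, MSB first):
  row 0 [00000]: (0 XOR ((0 AND NOT 0) AND 0)) -> 0
  row 1 [00001]: (0 XOR ((0 AND NOT 0) AND 1)) -> 0
  row 2 [00010]: (1 XOR ((0 AND NOT 0) AND 0)) -> 1
  row 3 [00011]: (1 XOR ((0 AND NOT 0) AND 1)) -> 1
  row 4 [00100]: (0 XOR ((0 AND NOT 0) AND 0)) -> 0
  row 5 [00101]: (0 XOR ((0 AND NOT 0) AND 1)) -> 0
  row 6 [00110]: (1 XOR ((0 AND NOT 0) AND 0)) -> 1
  row 7 [00111]: (1 XOR ((0 AND NOT 0) AND 1)) -> 1
  row 8 [01000]: (0 XOR ((1 AND NOT 0) AND 0)) -> 0
  row 9 [01001]: (0 XOR ((1 AND NOT 0) AND 1)) -> 1
  row 10 [01010]: (1 XOR ((1 AND NOT 0) AND 0)) -> 1
  row 11 [01011]: (1 XOR ((1 AND NOT 0) AND 1)) -> 0
  row 12 [01100]: (0 XOR ((1 AND NOT 0) AND 0)) -> 0
  row 13 [01101]: (0 XOR ((1 AND NOT 0) AND 1)) -> 1
  row 14 [01110]: (1 XOR ((1 AND NOT 0) AND 0)) -> 1
  row 15 [01111]: (1 XOR ((1 AND NOT 0) AND 1)) -> 0
  row 16 [10000]: (0 XOR ((0 AND NOT 1) AND 0)) -> 0
  row 17 [10001]: (0 XOR ((0 AND NOT 1) AND 1)) -> 0
  row 18 [10010]: (1 XOR ((0 AND NOT 1) AND 0)) -> 1
  row 19 [10011]: (1 XOR ((0 AND NOT 1) AND 1)) -> 1
  row 20 [10100]: (0 XOR ((0 AND NOT 1) AND 0)) -> 0
  row 21 [10101]: (0 XOR ((0 AND NOT 1) AND 1)) -> 0
  row 22 [10110]: (1 XOR ((0 AND NOT 1) AND 0)) -> 1
  row 23 [10111]: (1 XOR ((0 AND NOT 1) AND 1)) -> 1
  row 24 [11000]: (0 XOR ((1 AND NOT 1) AND 0)) -> 0
  row 25 [11001]: (0 XOR ((1 AND NOT 1) AND 1)) -> 0
  row 26 [11010]: (1 XOR ((1 AND NOT 1) AND 0)) -> 1
  row 27 [11011]: (1 XOR ((1 AND NOT 1) AND 1)) -> 1
  row 28 [11100]: (0 XOR ((1 AND NOT 1) AND 0)) -> 0
  row 29 [11101]: (0 XOR ((1 AND NOT 1) AND 1)) -> 0
  row 30 [11110]: (1 XOR ((1 AND NOT 1) AND 0)) -> 1
  row 31 [11111]: (1 XOR ((1 AND NOT 1) AND 1)) -> 1
Full result column, 4 rows per line (a,b,c fixed per line; d,e runs 00..11 left to right):
  rows 0-3 [a,b,c=000]: 0011  = hex 3
  rows 4-7 [a,b,c=001]: 0011  = hex 3
  rows 8-11 [a,b,c=010]: 0110  = hex 6
  rows 12-15 [a,b,c=011]: 0110  = hex 6
  rows 16-19 [a,b,c=100]: 0011  = hex 3
  rows 20-23 [a,b,c=101]: 0011  = hex 3
  rows 24-27 [a,b,c=110]: 0011  = hex 3
  rows 28-31 [a,b,c=111]: 0011  = hex 3
Output column (row 0 .. row 31) = 00110011011001100011001100110011
Output column grouped in 4s = 0011 0011 0110 0110 0011 0011 0011 0011 = 0x33663333
Convert to decimal digit by digit (value = value*16 + digit):
  3 -> 3
  3*16 + 3 = 51
  51*16 + 6 = 822
  822*16 + 6 = 13158
  13158*16 + 3 = 210531
  210531*16 + 3 = 3368499
  3368499*16 + 3 = 53895987
  53895987*16 + 3 = 862335795
Decimal = 862335795

862335795


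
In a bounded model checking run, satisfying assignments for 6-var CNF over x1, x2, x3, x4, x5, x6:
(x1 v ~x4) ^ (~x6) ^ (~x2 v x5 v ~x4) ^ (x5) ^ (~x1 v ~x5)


CNF with 5 clauses over 6 vars (64 assignments).
An assignment satisfies CNF iff every clause has >=1 true literal.
Check each row (bits = x1,x2,x3,x4,x5,x6; clause T/F shown):
  row 0 [000000]: clauses=TTTFT -> 0
  row 1 [000001]: clauses=TFTFT -> 0
  row 2 [000010]: clauses=TTTTT -> 1
  row 3 [000011]: clauses=TFTTT -> 0
  row 4 [000100]: clauses=FTTFT -> 0
  (every remaining row is evaluated the same way; all 64 results are listed next)
Full result column, 8 rows per line (x1,x2,x3 fixed per line; x4,x5,x6 runs 000..111 left to right):
  rows 0-7 [x1,x2,x3=000]: 00100000  (ones: 1)
  rows 8-15 [x1,x2,x3=001]: 00100000  (ones: 1)
  rows 16-23 [x1,x2,x3=010]: 00100000  (ones: 1)
  rows 24-31 [x1,x2,x3=011]: 00100000  (ones: 1)
  rows 32-39 [x1,x2,x3=100]: 00000000  (ones: 0)
  rows 40-47 [x1,x2,x3=101]: 00000000  (ones: 0)
  rows 48-55 [x1,x2,x3=110]: 00000000  (ones: 0)
  rows 56-63 [x1,x2,x3=111]: 00000000  (ones: 0)
Satisfying assignments = 1+1+1+1+0+0+0+0 = 4

4


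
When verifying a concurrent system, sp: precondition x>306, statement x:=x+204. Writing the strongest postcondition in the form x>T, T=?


Formula: sp(P, x:=E) = exists old_x. (x = E[old_x/x]) AND P[old_x/x] (old_x is the value of x before the assignment; eliminate old_x by solving x = E[old_x/x] for old_x)
Step 1: Precondition P: x>306, i.e. old_x > 306
Step 2: Assignment gives x = old_x + 204, so old_x = x - 204
Step 3: Substitute into P: x - 204 > 306
Step 4: Simplify: x > 306+204 = 510

510


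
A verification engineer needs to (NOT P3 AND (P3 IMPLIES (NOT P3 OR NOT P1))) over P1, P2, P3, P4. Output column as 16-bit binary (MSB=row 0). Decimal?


Formula: (NOT P3 AND (P3 IMPLIES (NOT P3 OR NOT P1))) over P1, P2, P3, P4 (16 rows)
Evaluate each row (bits = P1,P2,P3,P4, MSB first):
  row 0 [0000]: (NOT 0 AND (0 IMPLIES (NOT 0 OR NOT 0))) -> 1
  row 1 [0001]: (NOT 0 AND (0 IMPLIES (NOT 0 OR NOT 0))) -> 1
  row 2 [0010]: (NOT 1 AND (1 IMPLIES (NOT 1 OR NOT 0))) -> 0
  row 3 [0011]: (NOT 1 AND (1 IMPLIES (NOT 1 OR NOT 0))) -> 0
  row 4 [0100]: (NOT 0 AND (0 IMPLIES (NOT 0 OR NOT 0))) -> 1
  row 5 [0101]: (NOT 0 AND (0 IMPLIES (NOT 0 OR NOT 0))) -> 1
  row 6 [0110]: (NOT 1 AND (1 IMPLIES (NOT 1 OR NOT 0))) -> 0
  row 7 [0111]: (NOT 1 AND (1 IMPLIES (NOT 1 OR NOT 0))) -> 0
  row 8 [1000]: (NOT 0 AND (0 IMPLIES (NOT 0 OR NOT 1))) -> 1
  row 9 [1001]: (NOT 0 AND (0 IMPLIES (NOT 0 OR NOT 1))) -> 1
  row 10 [1010]: (NOT 1 AND (1 IMPLIES (NOT 1 OR NOT 1))) -> 0
  row 11 [1011]: (NOT 1 AND (1 IMPLIES (NOT 1 OR NOT 1))) -> 0
  row 12 [1100]: (NOT 0 AND (0 IMPLIES (NOT 0 OR NOT 1))) -> 1
  row 13 [1101]: (NOT 0 AND (0 IMPLIES (NOT 0 OR NOT 1))) -> 1
  row 14 [1110]: (NOT 1 AND (1 IMPLIES (NOT 1 OR NOT 1))) -> 0
  row 15 [1111]: (NOT 1 AND (1 IMPLIES (NOT 1 OR NOT 1))) -> 0
Full result column, 4 rows per line (P1,P2 fixed per line; P3,P4 runs 00..11 left to right):
  rows 0-3 [P1,P2=00]: 1100  = hex C
  rows 4-7 [P1,P2=01]: 1100  = hex C
  rows 8-11 [P1,P2=10]: 1100  = hex C
  rows 12-15 [P1,P2=11]: 1100  = hex C
Output column (row 0 .. row 15) = 1100110011001100
Output column grouped in 4s = 1100 1100 1100 1100 = 0xCCCC
Convert to decimal digit by digit (value = value*16 + digit):
  C -> 12
  12*16 + 12 (C) = 204
  204*16 + 12 (C) = 3276
  3276*16 + 12 (C) = 52428
Decimal = 52428

52428


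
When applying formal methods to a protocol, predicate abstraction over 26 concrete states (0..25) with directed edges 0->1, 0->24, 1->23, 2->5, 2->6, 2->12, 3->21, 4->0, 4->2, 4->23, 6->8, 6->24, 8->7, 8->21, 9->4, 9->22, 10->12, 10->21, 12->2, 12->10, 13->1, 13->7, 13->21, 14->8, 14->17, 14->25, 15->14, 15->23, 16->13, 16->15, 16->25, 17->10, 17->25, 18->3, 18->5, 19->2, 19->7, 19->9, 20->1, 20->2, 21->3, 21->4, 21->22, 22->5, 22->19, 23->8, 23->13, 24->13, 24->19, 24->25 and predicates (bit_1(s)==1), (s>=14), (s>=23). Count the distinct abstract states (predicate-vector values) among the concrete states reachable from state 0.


BFS from 0:
Concrete reachable: {0, 1, 2, 3, 4, 5, 6, 7, 8, 9, 10, 12, 13, 19, 21, 22, 23, 24, 25}
Abstract via predicates (bit_1(s)==1), (s>=14), (s>=23):
  (0,0,0) <- {0, 1, 4, 5, 8, 9, 12, 13}
  (0,1,0) <- {21}
  (0,1,1) <- {24, 25}
  (1,0,0) <- {2, 3, 6, 7, 10}
  (1,1,0) <- {19, 22}
  (1,1,1) <- {23}
Distinct abstract states = 6

6


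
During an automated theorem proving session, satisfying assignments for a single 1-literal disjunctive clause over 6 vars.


Step 1: Total=2^6=64
Step 2: Unsat when all 1 false: 2^5=32
Step 3: Sat=64-32=32

32


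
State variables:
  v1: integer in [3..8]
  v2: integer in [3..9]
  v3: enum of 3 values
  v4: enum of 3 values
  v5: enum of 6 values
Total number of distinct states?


State space = product of domain sizes of all variables.
Domain sizes:
  v1 (integer in [3..8]): 6
  v2 (integer in [3..9]): 7
  v3 (enum of 3 values): 3
  v4 (enum of 3 values): 3
  v5 (enum of 6 values): 6
Product = 6 * 7 * 3 * 3 * 6 = 2268

2268


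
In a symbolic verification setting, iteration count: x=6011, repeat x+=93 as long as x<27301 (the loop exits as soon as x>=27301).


Step 1: x goes from 6011 toward 27301 by 93; the body runs while x<27301, so iterations = ceil((bound-start)/step)
Step 2: Distance=21290
Step 3: ceil(21290/93)=229

229


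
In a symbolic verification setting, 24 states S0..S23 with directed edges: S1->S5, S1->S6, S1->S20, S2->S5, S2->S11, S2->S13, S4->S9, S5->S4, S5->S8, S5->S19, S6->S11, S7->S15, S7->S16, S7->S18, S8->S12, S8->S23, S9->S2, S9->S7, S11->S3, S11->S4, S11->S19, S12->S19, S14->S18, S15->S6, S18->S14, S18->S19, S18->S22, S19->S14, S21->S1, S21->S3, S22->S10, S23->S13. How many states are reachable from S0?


BFS from S0:
  layer 0: {S0}
Reachable set: {S0}
Count = 1

1


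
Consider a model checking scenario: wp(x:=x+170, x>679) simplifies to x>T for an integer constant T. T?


Formula: wp(x:=E, P) = P[E/x] (substitute E for x in postcondition)
Step 1: Postcondition: x>679
Step 2: Substitute x+170 for x: x+170>679
Step 3: Solve for x: x > 679-170 = 509

509


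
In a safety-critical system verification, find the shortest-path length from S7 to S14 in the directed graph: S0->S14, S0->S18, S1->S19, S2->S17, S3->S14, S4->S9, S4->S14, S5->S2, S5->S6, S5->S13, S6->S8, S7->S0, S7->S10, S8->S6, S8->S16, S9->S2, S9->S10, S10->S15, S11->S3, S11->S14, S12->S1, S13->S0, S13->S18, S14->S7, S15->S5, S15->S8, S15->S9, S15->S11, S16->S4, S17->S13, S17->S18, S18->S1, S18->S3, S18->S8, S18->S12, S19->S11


BFS layer-by-layer from S7:
  dist 0: {S7}
  dist 1: {S0, S10}
  dist 2: {S14, S15, S18}
  -> S14 reached at distance 2
Shortest path length = 2

2


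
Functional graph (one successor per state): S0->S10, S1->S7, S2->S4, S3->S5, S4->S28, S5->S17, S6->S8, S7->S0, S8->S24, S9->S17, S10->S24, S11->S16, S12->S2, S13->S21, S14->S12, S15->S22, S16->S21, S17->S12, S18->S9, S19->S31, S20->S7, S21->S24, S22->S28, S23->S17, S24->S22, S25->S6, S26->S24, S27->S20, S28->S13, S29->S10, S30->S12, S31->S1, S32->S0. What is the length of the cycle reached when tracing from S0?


Trace from S0 until a state repeats:
  S0 -> S10 -> S24 -> S22 -> S28 -> S13 -> S21 -> S24
S24 first seen at step 2, revisited at step 7.
Cycle length = 7 - 2 = 5

5


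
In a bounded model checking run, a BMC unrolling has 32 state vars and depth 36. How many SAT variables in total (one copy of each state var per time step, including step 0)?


BMC unrolls to depth k, creating one copy of each state var for steps 0..k.
Step count = 36 + 1 = 37 (steps 0 through 36)
Vars per step = 32
Total = 32 * 37 = 1184

1184


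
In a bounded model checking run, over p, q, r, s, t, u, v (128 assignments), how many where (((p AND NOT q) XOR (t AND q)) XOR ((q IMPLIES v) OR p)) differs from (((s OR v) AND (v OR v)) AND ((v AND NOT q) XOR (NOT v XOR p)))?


F1 = (((p AND NOT q) XOR (t AND q)) XOR ((q IMPLIES v) OR p))
F2 = (((s OR v) AND (v OR v)) AND ((v AND NOT q) XOR (NOT v XOR p)))
Evaluate both on each of 128 rows (bits = p,q,r,s,t,u,v):
  row 0 [0000000]: F1=1 F2=0 (differ) -> 1
  row 1 [0000001]: F1=1 F2=1 -> 0
  row 2 [0000010]: F1=1 F2=0 (differ) -> 1
  row 3 [0000011]: F1=1 F2=1 -> 0
  row 4 [0000100]: F1=1 F2=0 (differ) -> 1
  (every remaining row is evaluated the same way; all 128 results are listed next)
Full result column, 8 rows per line (p,q,r,s fixed per line; t,u,v runs 000..111 left to right):
  rows 0-7 [p,q,r,s=0000]: 10101010  (ones: 4)
  rows 8-15 [p,q,r,s=0001]: 10101010  (ones: 4)
  rows 16-23 [p,q,r,s=0010]: 10101010  (ones: 4)
  rows 24-31 [p,q,r,s=0011]: 10101010  (ones: 4)
  rows 32-39 [p,q,r,s=0100]: 01011010  (ones: 4)
  rows 40-47 [p,q,r,s=0101]: 01011010  (ones: 4)
  rows 48-55 [p,q,r,s=0110]: 01011010  (ones: 4)
  rows 56-63 [p,q,r,s=0111]: 01011010  (ones: 4)
  rows 64-71 [p,q,r,s=1000]: 00000000  (ones: 0)
  rows 72-79 [p,q,r,s=1001]: 00000000  (ones: 0)
  rows 80-87 [p,q,r,s=1010]: 00000000  (ones: 0)
  rows 88-95 [p,q,r,s=1011]: 00000000  (ones: 0)
  rows 96-103 [p,q,r,s=1100]: 10100101  (ones: 4)
  rows 104-111 [p,q,r,s=1101]: 10100101  (ones: 4)
  rows 112-119 [p,q,r,s=1110]: 10100101  (ones: 4)
  rows 120-127 [p,q,r,s=1111]: 10100101  (ones: 4)
Disagreements = 4+4+4+4+4+4+4+4+0+0+0+0+4+4+4+4 = 48

48
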